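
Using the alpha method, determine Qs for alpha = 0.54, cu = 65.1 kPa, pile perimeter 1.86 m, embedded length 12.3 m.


Result: 804.25 kN

Derivation:
Using Qs = alpha * cu * perimeter * L
Qs = 0.54 * 65.1 * 1.86 * 12.3
Qs = 804.25 kN


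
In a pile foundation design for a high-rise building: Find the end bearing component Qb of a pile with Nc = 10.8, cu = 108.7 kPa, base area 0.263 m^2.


Using Qb = Nc * cu * Ab
Qb = 10.8 * 108.7 * 0.263
Qb = 308.75 kN


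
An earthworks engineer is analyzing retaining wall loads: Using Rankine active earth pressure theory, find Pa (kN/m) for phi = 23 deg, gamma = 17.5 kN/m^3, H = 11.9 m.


Compute active earth pressure coefficient:
Ka = tan^2(45 - phi/2) = tan^2(33.5) = 0.438092
Compute active force:
Pa = 0.5 * Ka * gamma * H^2
Pa = 0.5 * 0.438092 * 17.5 * 11.9^2
Pa = 542.83 kN/m


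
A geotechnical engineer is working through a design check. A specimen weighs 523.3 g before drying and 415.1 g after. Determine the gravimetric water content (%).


Using w = (m_wet - m_dry) / m_dry * 100
m_wet - m_dry = 523.3 - 415.1 = 108.2 g
w = 108.2 / 415.1 * 100
w = 26.07 %


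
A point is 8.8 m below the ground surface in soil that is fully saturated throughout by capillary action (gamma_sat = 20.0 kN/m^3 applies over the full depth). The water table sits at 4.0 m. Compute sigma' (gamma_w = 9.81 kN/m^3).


Total stress = gamma_sat * depth
sigma = 20.0 * 8.8 = 176.0 kPa
Pore water pressure u = gamma_w * (depth - d_wt)
u = 9.81 * (8.8 - 4.0) = 47.088 kPa
Effective stress = sigma - u
sigma' = 176.0 - 47.088 = 128.91 kPa


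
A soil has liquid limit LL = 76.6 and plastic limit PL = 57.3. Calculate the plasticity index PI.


Using PI = LL - PL
PI = 76.6 - 57.3
PI = 19.3


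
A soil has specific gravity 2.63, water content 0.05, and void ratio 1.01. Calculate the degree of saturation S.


Using S = Gs * w / e
S = 2.63 * 0.05 / 1.01
S = 0.1302


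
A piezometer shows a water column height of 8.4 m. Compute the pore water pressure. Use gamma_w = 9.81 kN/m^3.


Using u = gamma_w * h_w
u = 9.81 * 8.4
u = 82.4 kPa


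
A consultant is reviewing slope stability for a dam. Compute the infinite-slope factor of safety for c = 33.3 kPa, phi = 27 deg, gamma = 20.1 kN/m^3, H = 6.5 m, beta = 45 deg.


Result: 1.019

Derivation:
Using Fs = c / (gamma*H*sin(beta)*cos(beta)) + tan(phi)/tan(beta)
Cohesion contribution = 33.3 / (20.1*6.5*sin(45)*cos(45))
Cohesion contribution = 0.509759
Friction contribution = tan(27)/tan(45) = 0.509525
Fs = 0.509759 + 0.509525
Fs = 1.019


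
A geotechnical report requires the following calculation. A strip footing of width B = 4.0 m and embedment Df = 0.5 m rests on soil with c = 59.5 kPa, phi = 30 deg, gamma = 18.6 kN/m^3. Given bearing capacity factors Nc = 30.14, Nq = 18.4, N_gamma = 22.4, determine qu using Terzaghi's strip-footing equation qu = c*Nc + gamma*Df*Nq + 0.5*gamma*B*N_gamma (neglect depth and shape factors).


Result: 2797.73 kPa

Derivation:
Compute qu = c*Nc + gamma*Df*Nq + 0.5*gamma*B*N_gamma
Term 1: 59.5 * 30.14 = 1793.33
Term 2: 18.6 * 0.5 * 18.4 = 171.12
Term 3: 0.5 * 18.6 * 4.0 * 22.4 = 833.28
qu = 1793.33 + 171.12 + 833.28
qu = 2797.73 kPa


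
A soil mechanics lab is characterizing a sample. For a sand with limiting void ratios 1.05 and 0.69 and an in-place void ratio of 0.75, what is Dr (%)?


Using Dr = (e_max - e) / (e_max - e_min) * 100
e_max - e = 1.05 - 0.75 = 0.3
e_max - e_min = 1.05 - 0.69 = 0.36
Dr = 0.3 / 0.36 * 100
Dr = 83.33 %


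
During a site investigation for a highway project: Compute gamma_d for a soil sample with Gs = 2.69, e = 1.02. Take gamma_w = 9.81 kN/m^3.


Using gamma_d = Gs * gamma_w / (1 + e)
gamma_d = 2.69 * 9.81 / (1 + 1.02)
gamma_d = 2.69 * 9.81 / 2.02
gamma_d = 13.064 kN/m^3


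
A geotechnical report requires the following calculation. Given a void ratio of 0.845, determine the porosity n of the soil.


Using the relation n = e / (1 + e)
n = 0.845 / (1 + 0.845)
n = 0.845 / 1.845
n = 0.458


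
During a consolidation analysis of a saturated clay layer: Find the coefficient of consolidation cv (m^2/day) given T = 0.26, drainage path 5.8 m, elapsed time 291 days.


Result: 0.03006 m^2/day

Derivation:
Using cv = T * H_dr^2 / t
H_dr^2 = 5.8^2 = 33.64
cv = 0.26 * 33.64 / 291
cv = 0.03006 m^2/day


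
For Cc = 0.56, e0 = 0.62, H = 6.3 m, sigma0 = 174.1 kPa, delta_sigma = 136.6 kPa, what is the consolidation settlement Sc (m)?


Using Sc = Cc * H / (1 + e0) * log10((sigma0 + delta_sigma) / sigma0)
Stress ratio = (174.1 + 136.6) / 174.1 = 1.78461
log10(1.78461) = 0.251542
Cc * H / (1 + e0) = 0.56 * 6.3 / (1 + 0.62) = 2.17778
Sc = 2.17778 * 0.251542
Sc = 0.5478 m


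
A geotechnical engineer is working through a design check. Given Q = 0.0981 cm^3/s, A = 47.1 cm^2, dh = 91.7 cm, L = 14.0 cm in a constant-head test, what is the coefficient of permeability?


Compute hydraulic gradient:
i = dh / L = 91.7 / 14.0 = 6.55
Then apply Darcy's law:
k = Q / (A * i)
k = 0.0981 / (47.1 * 6.55)
k = 0.0981 / 308.505
k = 0.000318 cm/s


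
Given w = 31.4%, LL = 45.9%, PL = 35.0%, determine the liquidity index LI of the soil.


Result: -0.33

Derivation:
First compute the plasticity index:
PI = LL - PL = 45.9 - 35.0 = 10.9
Then compute the liquidity index:
LI = (w - PL) / PI
LI = (31.4 - 35.0) / 10.9
LI = -0.33


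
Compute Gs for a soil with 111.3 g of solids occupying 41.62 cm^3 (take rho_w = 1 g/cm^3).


Using Gs = m_s / (V_s * rho_w)
Since rho_w = 1 g/cm^3:
Gs = 111.3 / 41.62
Gs = 2.674


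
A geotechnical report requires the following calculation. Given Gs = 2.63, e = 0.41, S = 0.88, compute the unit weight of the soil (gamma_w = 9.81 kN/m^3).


Using gamma = gamma_w * (Gs + S*e) / (1 + e)
Numerator: Gs + S*e = 2.63 + 0.88*0.41 = 2.9908
Denominator: 1 + e = 1 + 0.41 = 1.41
gamma = 9.81 * 2.9908 / 1.41
gamma = 20.808 kN/m^3


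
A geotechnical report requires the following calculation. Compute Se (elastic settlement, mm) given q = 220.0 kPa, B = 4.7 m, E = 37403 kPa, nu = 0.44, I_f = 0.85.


Using Se = q * B * (1 - nu^2) * I_f / E
1 - nu^2 = 1 - 0.44^2 = 0.8064
Se = 220.0 * 4.7 * 0.8064 * 0.85 / 37403
Se = 0.018949 m
Convert to mm: Se = 0.018949 * 1000 = 18.949 mm


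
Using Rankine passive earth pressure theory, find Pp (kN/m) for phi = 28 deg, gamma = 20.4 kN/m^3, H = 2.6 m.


Compute passive earth pressure coefficient:
Kp = tan^2(45 + phi/2) = tan^2(59.0) = 2.769826
Compute passive force:
Pp = 0.5 * Kp * gamma * H^2
Pp = 0.5 * 2.769826 * 20.4 * 2.6^2
Pp = 190.99 kN/m


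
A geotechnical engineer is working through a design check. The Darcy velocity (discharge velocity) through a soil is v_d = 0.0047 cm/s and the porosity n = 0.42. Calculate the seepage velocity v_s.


Using v_s = v_d / n
v_s = 0.0047 / 0.42
v_s = 0.01119 cm/s


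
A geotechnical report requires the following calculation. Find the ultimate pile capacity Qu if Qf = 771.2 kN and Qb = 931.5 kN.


Using Qu = Qf + Qb
Qu = 771.2 + 931.5
Qu = 1702.7 kN


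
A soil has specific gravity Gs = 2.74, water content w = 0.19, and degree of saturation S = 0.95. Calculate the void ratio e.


Using the relation e = Gs * w / S
e = 2.74 * 0.19 / 0.95
e = 0.548


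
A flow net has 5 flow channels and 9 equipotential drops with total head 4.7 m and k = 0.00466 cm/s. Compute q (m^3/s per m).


Convert k to m/s for unit consistency with H:
k = 0.00466 cm/s = 0.00466 / 100 m/s = 4.66e-05 m/s
Using q = k * H * Nf / Nd
Nf / Nd = 5 / 9 = 0.5556
q = 4.66e-05 * 4.7 * 0.5556
q = 0.0001217 m^3/s per m


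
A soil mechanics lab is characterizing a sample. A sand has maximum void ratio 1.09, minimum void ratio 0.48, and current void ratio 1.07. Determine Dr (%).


Using Dr = (e_max - e) / (e_max - e_min) * 100
e_max - e = 1.09 - 1.07 = 0.02
e_max - e_min = 1.09 - 0.48 = 0.61
Dr = 0.02 / 0.61 * 100
Dr = 3.28 %


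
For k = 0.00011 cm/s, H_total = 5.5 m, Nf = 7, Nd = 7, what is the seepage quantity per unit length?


Convert k to m/s for unit consistency with H:
k = 0.00011 cm/s = 0.00011 / 100 m/s = 1.1e-06 m/s
Using q = k * H * Nf / Nd
Nf / Nd = 7 / 7 = 1.0
q = 1.1e-06 * 5.5 * 1.0
q = 6.05e-06 m^3/s per m


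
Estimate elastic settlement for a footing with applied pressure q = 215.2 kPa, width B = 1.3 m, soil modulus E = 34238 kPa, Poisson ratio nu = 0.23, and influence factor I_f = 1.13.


Using Se = q * B * (1 - nu^2) * I_f / E
1 - nu^2 = 1 - 0.23^2 = 0.9471
Se = 215.2 * 1.3 * 0.9471 * 1.13 / 34238
Se = 0.008745 m
Convert to mm: Se = 0.008745 * 1000 = 8.745 mm


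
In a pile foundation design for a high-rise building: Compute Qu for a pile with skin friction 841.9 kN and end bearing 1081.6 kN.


Using Qu = Qf + Qb
Qu = 841.9 + 1081.6
Qu = 1923.5 kN


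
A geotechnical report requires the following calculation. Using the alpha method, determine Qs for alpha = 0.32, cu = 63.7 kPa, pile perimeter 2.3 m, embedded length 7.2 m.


Using Qs = alpha * cu * perimeter * L
Qs = 0.32 * 63.7 * 2.3 * 7.2
Qs = 337.56 kN


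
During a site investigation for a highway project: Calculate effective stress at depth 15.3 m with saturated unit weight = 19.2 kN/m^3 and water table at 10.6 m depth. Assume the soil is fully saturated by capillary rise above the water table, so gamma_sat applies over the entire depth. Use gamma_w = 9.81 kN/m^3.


Result: 247.65 kPa

Derivation:
Total stress = gamma_sat * depth
sigma = 19.2 * 15.3 = 293.76 kPa
Pore water pressure u = gamma_w * (depth - d_wt)
u = 9.81 * (15.3 - 10.6) = 46.107 kPa
Effective stress = sigma - u
sigma' = 293.76 - 46.107 = 247.65 kPa


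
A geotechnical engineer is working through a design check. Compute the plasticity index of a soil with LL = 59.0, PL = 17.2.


Using PI = LL - PL
PI = 59.0 - 17.2
PI = 41.8


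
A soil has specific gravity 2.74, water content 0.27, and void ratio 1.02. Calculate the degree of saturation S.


Result: 0.7253

Derivation:
Using S = Gs * w / e
S = 2.74 * 0.27 / 1.02
S = 0.7253


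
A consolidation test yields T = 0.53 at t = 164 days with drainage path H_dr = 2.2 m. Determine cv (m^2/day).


Using cv = T * H_dr^2 / t
H_dr^2 = 2.2^2 = 4.84
cv = 0.53 * 4.84 / 164
cv = 0.01564 m^2/day


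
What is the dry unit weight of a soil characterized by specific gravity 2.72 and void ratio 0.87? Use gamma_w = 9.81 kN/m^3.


Result: 14.269 kN/m^3

Derivation:
Using gamma_d = Gs * gamma_w / (1 + e)
gamma_d = 2.72 * 9.81 / (1 + 0.87)
gamma_d = 2.72 * 9.81 / 1.87
gamma_d = 14.269 kN/m^3


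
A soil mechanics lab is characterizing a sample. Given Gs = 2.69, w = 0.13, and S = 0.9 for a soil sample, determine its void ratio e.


Using the relation e = Gs * w / S
e = 2.69 * 0.13 / 0.9
e = 0.3886


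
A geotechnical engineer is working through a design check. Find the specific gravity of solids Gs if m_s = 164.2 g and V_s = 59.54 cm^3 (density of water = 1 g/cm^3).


Using Gs = m_s / (V_s * rho_w)
Since rho_w = 1 g/cm^3:
Gs = 164.2 / 59.54
Gs = 2.758


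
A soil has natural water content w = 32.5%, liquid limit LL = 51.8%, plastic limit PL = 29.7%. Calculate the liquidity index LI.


First compute the plasticity index:
PI = LL - PL = 51.8 - 29.7 = 22.1
Then compute the liquidity index:
LI = (w - PL) / PI
LI = (32.5 - 29.7) / 22.1
LI = 0.127


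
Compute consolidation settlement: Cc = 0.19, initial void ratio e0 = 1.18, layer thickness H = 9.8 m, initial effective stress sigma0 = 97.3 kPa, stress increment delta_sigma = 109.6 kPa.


Using Sc = Cc * H / (1 + e0) * log10((sigma0 + delta_sigma) / sigma0)
Stress ratio = (97.3 + 109.6) / 97.3 = 2.12641
log10(2.12641) = 0.327648
Cc * H / (1 + e0) = 0.19 * 9.8 / (1 + 1.18) = 0.854128
Sc = 0.854128 * 0.327648
Sc = 0.2799 m


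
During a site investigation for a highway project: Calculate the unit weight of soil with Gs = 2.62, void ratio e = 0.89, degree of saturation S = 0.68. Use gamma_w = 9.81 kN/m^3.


Using gamma = gamma_w * (Gs + S*e) / (1 + e)
Numerator: Gs + S*e = 2.62 + 0.68*0.89 = 3.2252
Denominator: 1 + e = 1 + 0.89 = 1.89
gamma = 9.81 * 3.2252 / 1.89
gamma = 16.74 kN/m^3


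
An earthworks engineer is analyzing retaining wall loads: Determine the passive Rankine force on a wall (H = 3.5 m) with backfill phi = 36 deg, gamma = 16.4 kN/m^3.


Compute passive earth pressure coefficient:
Kp = tan^2(45 + phi/2) = tan^2(63.0) = 3.85184
Compute passive force:
Pp = 0.5 * Kp * gamma * H^2
Pp = 0.5 * 3.85184 * 16.4 * 3.5^2
Pp = 386.92 kN/m


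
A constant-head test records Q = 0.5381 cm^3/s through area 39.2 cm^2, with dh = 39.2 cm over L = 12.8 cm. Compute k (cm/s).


Compute hydraulic gradient:
i = dh / L = 39.2 / 12.8 = 3.0625
Then apply Darcy's law:
k = Q / (A * i)
k = 0.5381 / (39.2 * 3.0625)
k = 0.5381 / 120.05
k = 0.004482 cm/s


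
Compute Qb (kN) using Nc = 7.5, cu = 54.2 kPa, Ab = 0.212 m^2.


Using Qb = Nc * cu * Ab
Qb = 7.5 * 54.2 * 0.212
Qb = 86.18 kN


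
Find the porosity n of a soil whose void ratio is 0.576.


Result: 0.3655

Derivation:
Using the relation n = e / (1 + e)
n = 0.576 / (1 + 0.576)
n = 0.576 / 1.576
n = 0.3655


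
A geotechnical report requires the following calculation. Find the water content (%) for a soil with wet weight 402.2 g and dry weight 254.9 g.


Using w = (m_wet - m_dry) / m_dry * 100
m_wet - m_dry = 402.2 - 254.9 = 147.3 g
w = 147.3 / 254.9 * 100
w = 57.79 %


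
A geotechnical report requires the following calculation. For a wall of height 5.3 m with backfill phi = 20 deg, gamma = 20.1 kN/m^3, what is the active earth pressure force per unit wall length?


Compute active earth pressure coefficient:
Ka = tan^2(45 - phi/2) = tan^2(35.0) = 0.490291
Compute active force:
Pa = 0.5 * Ka * gamma * H^2
Pa = 0.5 * 0.490291 * 20.1 * 5.3^2
Pa = 138.41 kN/m


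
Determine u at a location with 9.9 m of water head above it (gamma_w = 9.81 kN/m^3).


Using u = gamma_w * h_w
u = 9.81 * 9.9
u = 97.12 kPa


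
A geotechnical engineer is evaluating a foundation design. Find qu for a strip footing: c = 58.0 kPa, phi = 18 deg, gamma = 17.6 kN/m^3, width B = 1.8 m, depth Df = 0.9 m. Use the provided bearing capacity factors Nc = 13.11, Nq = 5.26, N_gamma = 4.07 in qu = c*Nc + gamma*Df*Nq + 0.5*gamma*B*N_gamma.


Compute qu = c*Nc + gamma*Df*Nq + 0.5*gamma*B*N_gamma
Term 1: 58.0 * 13.11 = 760.38
Term 2: 17.6 * 0.9 * 5.26 = 83.3184
Term 3: 0.5 * 17.6 * 1.8 * 4.07 = 64.4688
qu = 760.38 + 83.3184 + 64.4688
qu = 908.17 kPa


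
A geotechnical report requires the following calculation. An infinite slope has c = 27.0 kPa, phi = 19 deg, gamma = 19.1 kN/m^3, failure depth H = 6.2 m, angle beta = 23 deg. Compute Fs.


Using Fs = c / (gamma*H*sin(beta)*cos(beta)) + tan(phi)/tan(beta)
Cohesion contribution = 27.0 / (19.1*6.2*sin(23)*cos(23))
Cohesion contribution = 0.63392
Friction contribution = tan(19)/tan(23) = 0.811185
Fs = 0.63392 + 0.811185
Fs = 1.445


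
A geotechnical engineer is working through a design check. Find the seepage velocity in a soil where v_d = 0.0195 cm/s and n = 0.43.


Result: 0.04535 cm/s

Derivation:
Using v_s = v_d / n
v_s = 0.0195 / 0.43
v_s = 0.04535 cm/s


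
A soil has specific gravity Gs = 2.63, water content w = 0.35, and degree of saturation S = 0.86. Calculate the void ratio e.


Using the relation e = Gs * w / S
e = 2.63 * 0.35 / 0.86
e = 1.0703


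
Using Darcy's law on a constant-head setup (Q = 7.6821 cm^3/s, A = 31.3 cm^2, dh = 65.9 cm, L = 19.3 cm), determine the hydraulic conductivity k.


Compute hydraulic gradient:
i = dh / L = 65.9 / 19.3 = 3.41451
Then apply Darcy's law:
k = Q / (A * i)
k = 7.6821 / (31.3 * 3.41451)
k = 7.6821 / 106.874
k = 0.07188 cm/s


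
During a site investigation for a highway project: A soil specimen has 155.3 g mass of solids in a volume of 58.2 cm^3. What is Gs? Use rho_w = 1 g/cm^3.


Using Gs = m_s / (V_s * rho_w)
Since rho_w = 1 g/cm^3:
Gs = 155.3 / 58.2
Gs = 2.668


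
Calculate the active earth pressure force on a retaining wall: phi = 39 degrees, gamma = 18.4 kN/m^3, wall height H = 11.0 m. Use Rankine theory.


Result: 253.26 kN/m

Derivation:
Compute active earth pressure coefficient:
Ka = tan^2(45 - phi/2) = tan^2(25.5) = 0.227506
Compute active force:
Pa = 0.5 * Ka * gamma * H^2
Pa = 0.5 * 0.227506 * 18.4 * 11.0^2
Pa = 253.26 kN/m


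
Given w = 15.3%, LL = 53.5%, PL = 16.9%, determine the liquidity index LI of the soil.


First compute the plasticity index:
PI = LL - PL = 53.5 - 16.9 = 36.6
Then compute the liquidity index:
LI = (w - PL) / PI
LI = (15.3 - 16.9) / 36.6
LI = -0.044


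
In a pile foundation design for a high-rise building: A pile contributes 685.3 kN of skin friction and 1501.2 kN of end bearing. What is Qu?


Result: 2186.5 kN

Derivation:
Using Qu = Qf + Qb
Qu = 685.3 + 1501.2
Qu = 2186.5 kN


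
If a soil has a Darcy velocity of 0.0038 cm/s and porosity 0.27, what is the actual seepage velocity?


Result: 0.01407 cm/s

Derivation:
Using v_s = v_d / n
v_s = 0.0038 / 0.27
v_s = 0.01407 cm/s


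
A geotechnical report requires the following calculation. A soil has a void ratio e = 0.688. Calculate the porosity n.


Result: 0.4076

Derivation:
Using the relation n = e / (1 + e)
n = 0.688 / (1 + 0.688)
n = 0.688 / 1.688
n = 0.4076


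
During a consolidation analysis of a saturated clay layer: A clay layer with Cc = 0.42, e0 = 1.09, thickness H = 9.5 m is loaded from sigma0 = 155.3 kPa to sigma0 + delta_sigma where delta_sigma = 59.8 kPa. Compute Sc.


Result: 0.2701 m

Derivation:
Using Sc = Cc * H / (1 + e0) * log10((sigma0 + delta_sigma) / sigma0)
Stress ratio = (155.3 + 59.8) / 155.3 = 1.38506
log10(1.38506) = 0.141469
Cc * H / (1 + e0) = 0.42 * 9.5 / (1 + 1.09) = 1.90909
Sc = 1.90909 * 0.141469
Sc = 0.2701 m


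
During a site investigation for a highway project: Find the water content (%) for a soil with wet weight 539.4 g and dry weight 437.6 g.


Result: 23.26 %

Derivation:
Using w = (m_wet - m_dry) / m_dry * 100
m_wet - m_dry = 539.4 - 437.6 = 101.8 g
w = 101.8 / 437.6 * 100
w = 23.26 %


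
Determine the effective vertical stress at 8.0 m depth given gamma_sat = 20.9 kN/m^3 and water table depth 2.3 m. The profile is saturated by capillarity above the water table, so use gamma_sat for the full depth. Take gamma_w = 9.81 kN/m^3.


Total stress = gamma_sat * depth
sigma = 20.9 * 8.0 = 167.2 kPa
Pore water pressure u = gamma_w * (depth - d_wt)
u = 9.81 * (8.0 - 2.3) = 55.917 kPa
Effective stress = sigma - u
sigma' = 167.2 - 55.917 = 111.28 kPa


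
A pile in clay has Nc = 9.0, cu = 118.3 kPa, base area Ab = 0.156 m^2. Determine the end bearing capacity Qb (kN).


Using Qb = Nc * cu * Ab
Qb = 9.0 * 118.3 * 0.156
Qb = 166.09 kN


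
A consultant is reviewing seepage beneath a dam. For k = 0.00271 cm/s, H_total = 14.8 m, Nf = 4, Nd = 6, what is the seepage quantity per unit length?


Result: 0.0002674 m^3/s per m

Derivation:
Convert k to m/s for unit consistency with H:
k = 0.00271 cm/s = 0.00271 / 100 m/s = 2.71e-05 m/s
Using q = k * H * Nf / Nd
Nf / Nd = 4 / 6 = 0.6667
q = 2.71e-05 * 14.8 * 0.6667
q = 0.0002674 m^3/s per m


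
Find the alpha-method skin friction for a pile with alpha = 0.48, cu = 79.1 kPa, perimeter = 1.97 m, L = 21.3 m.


Result: 1593.18 kN

Derivation:
Using Qs = alpha * cu * perimeter * L
Qs = 0.48 * 79.1 * 1.97 * 21.3
Qs = 1593.18 kN


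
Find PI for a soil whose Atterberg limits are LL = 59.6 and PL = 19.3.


Using PI = LL - PL
PI = 59.6 - 19.3
PI = 40.3


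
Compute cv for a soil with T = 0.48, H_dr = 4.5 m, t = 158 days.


Result: 0.06152 m^2/day

Derivation:
Using cv = T * H_dr^2 / t
H_dr^2 = 4.5^2 = 20.25
cv = 0.48 * 20.25 / 158
cv = 0.06152 m^2/day


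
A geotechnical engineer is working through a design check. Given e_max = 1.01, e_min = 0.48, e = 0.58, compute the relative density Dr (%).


Using Dr = (e_max - e) / (e_max - e_min) * 100
e_max - e = 1.01 - 0.58 = 0.43
e_max - e_min = 1.01 - 0.48 = 0.53
Dr = 0.43 / 0.53 * 100
Dr = 81.13 %


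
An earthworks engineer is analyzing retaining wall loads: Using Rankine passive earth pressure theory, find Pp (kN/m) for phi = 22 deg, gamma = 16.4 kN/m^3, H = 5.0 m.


Compute passive earth pressure coefficient:
Kp = tan^2(45 + phi/2) = tan^2(56.0) = 2.197987
Compute passive force:
Pp = 0.5 * Kp * gamma * H^2
Pp = 0.5 * 2.197987 * 16.4 * 5.0^2
Pp = 450.59 kN/m


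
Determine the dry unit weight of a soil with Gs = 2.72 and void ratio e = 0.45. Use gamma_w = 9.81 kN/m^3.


Using gamma_d = Gs * gamma_w / (1 + e)
gamma_d = 2.72 * 9.81 / (1 + 0.45)
gamma_d = 2.72 * 9.81 / 1.45
gamma_d = 18.402 kN/m^3


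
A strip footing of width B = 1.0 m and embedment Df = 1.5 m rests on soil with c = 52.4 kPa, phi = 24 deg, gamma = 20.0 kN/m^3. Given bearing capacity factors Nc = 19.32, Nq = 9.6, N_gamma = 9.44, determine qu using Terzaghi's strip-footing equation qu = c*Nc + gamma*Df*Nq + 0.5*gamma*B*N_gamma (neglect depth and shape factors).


Compute qu = c*Nc + gamma*Df*Nq + 0.5*gamma*B*N_gamma
Term 1: 52.4 * 19.32 = 1012.368
Term 2: 20.0 * 1.5 * 9.6 = 288.0
Term 3: 0.5 * 20.0 * 1.0 * 9.44 = 94.4
qu = 1012.368 + 288.0 + 94.4
qu = 1394.77 kPa


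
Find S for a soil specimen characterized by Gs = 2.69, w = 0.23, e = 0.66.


Using S = Gs * w / e
S = 2.69 * 0.23 / 0.66
S = 0.9374


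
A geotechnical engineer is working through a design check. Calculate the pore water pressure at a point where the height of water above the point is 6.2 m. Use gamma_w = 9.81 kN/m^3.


Using u = gamma_w * h_w
u = 9.81 * 6.2
u = 60.82 kPa


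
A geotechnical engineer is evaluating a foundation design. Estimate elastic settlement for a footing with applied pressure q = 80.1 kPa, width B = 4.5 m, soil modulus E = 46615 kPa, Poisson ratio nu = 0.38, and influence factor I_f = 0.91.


Result: 6.02 mm

Derivation:
Using Se = q * B * (1 - nu^2) * I_f / E
1 - nu^2 = 1 - 0.38^2 = 0.8556
Se = 80.1 * 4.5 * 0.8556 * 0.91 / 46615
Se = 0.006020 m
Convert to mm: Se = 0.006020 * 1000 = 6.02 mm


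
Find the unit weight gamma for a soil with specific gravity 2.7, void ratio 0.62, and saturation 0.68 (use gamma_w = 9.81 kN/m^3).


Using gamma = gamma_w * (Gs + S*e) / (1 + e)
Numerator: Gs + S*e = 2.7 + 0.68*0.62 = 3.1216
Denominator: 1 + e = 1 + 0.62 = 1.62
gamma = 9.81 * 3.1216 / 1.62
gamma = 18.903 kN/m^3


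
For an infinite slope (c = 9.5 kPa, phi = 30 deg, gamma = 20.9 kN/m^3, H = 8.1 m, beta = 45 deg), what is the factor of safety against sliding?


Using Fs = c / (gamma*H*sin(beta)*cos(beta)) + tan(phi)/tan(beta)
Cohesion contribution = 9.5 / (20.9*8.1*sin(45)*cos(45))
Cohesion contribution = 0.112233
Friction contribution = tan(30)/tan(45) = 0.57735
Fs = 0.112233 + 0.57735
Fs = 0.69


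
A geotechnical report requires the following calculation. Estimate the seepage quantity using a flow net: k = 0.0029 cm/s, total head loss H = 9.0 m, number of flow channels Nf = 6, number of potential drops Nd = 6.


Convert k to m/s for unit consistency with H:
k = 0.0029 cm/s = 0.0029 / 100 m/s = 2.9e-05 m/s
Using q = k * H * Nf / Nd
Nf / Nd = 6 / 6 = 1.0
q = 2.9e-05 * 9.0 * 1.0
q = 0.000261 m^3/s per m


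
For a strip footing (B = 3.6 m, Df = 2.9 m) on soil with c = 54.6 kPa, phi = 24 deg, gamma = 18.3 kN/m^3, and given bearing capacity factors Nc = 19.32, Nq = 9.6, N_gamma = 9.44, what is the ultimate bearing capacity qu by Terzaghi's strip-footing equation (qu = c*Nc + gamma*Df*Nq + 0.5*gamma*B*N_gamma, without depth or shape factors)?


Compute qu = c*Nc + gamma*Df*Nq + 0.5*gamma*B*N_gamma
Term 1: 54.6 * 19.32 = 1054.872
Term 2: 18.3 * 2.9 * 9.6 = 509.472
Term 3: 0.5 * 18.3 * 3.6 * 9.44 = 310.9536
qu = 1054.872 + 509.472 + 310.9536
qu = 1875.3 kPa


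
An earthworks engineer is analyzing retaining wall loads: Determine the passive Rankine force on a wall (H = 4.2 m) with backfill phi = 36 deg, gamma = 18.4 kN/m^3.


Compute passive earth pressure coefficient:
Kp = tan^2(45 + phi/2) = tan^2(63.0) = 3.85184
Compute passive force:
Pp = 0.5 * Kp * gamma * H^2
Pp = 0.5 * 3.85184 * 18.4 * 4.2^2
Pp = 625.11 kN/m


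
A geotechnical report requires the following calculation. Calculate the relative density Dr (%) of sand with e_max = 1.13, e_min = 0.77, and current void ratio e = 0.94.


Using Dr = (e_max - e) / (e_max - e_min) * 100
e_max - e = 1.13 - 0.94 = 0.19
e_max - e_min = 1.13 - 0.77 = 0.36
Dr = 0.19 / 0.36 * 100
Dr = 52.78 %


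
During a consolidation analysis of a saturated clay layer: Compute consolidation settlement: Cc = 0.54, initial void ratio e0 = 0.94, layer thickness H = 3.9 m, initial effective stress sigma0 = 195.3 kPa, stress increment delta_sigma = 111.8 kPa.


Result: 0.2134 m

Derivation:
Using Sc = Cc * H / (1 + e0) * log10((sigma0 + delta_sigma) / sigma0)
Stress ratio = (195.3 + 111.8) / 195.3 = 1.57245
log10(1.57245) = 0.196578
Cc * H / (1 + e0) = 0.54 * 3.9 / (1 + 0.94) = 1.08557
Sc = 1.08557 * 0.196578
Sc = 0.2134 m


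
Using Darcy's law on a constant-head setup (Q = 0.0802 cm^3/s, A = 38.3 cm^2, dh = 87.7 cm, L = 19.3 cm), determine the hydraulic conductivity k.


Compute hydraulic gradient:
i = dh / L = 87.7 / 19.3 = 4.54404
Then apply Darcy's law:
k = Q / (A * i)
k = 0.0802 / (38.3 * 4.54404)
k = 0.0802 / 174.037
k = 0.000461 cm/s


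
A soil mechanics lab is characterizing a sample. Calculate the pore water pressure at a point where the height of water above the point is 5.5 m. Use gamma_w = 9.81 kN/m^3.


Result: 53.96 kPa

Derivation:
Using u = gamma_w * h_w
u = 9.81 * 5.5
u = 53.96 kPa


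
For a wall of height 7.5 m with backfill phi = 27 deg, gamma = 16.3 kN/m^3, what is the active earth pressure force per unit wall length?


Result: 172.15 kN/m

Derivation:
Compute active earth pressure coefficient:
Ka = tan^2(45 - phi/2) = tan^2(31.5) = 0.375525
Compute active force:
Pa = 0.5 * Ka * gamma * H^2
Pa = 0.5 * 0.375525 * 16.3 * 7.5^2
Pa = 172.15 kN/m


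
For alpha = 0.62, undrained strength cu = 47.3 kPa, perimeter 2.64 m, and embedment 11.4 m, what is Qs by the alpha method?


Using Qs = alpha * cu * perimeter * L
Qs = 0.62 * 47.3 * 2.64 * 11.4
Qs = 882.6 kN


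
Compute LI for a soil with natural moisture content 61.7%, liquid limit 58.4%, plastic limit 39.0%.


First compute the plasticity index:
PI = LL - PL = 58.4 - 39.0 = 19.4
Then compute the liquidity index:
LI = (w - PL) / PI
LI = (61.7 - 39.0) / 19.4
LI = 1.17


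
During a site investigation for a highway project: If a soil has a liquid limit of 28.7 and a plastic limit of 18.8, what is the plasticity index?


Result: 9.9

Derivation:
Using PI = LL - PL
PI = 28.7 - 18.8
PI = 9.9


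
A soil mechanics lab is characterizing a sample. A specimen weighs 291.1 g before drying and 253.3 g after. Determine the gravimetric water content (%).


Using w = (m_wet - m_dry) / m_dry * 100
m_wet - m_dry = 291.1 - 253.3 = 37.8 g
w = 37.8 / 253.3 * 100
w = 14.92 %


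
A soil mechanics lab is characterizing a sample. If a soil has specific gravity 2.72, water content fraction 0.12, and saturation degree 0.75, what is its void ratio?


Result: 0.4352

Derivation:
Using the relation e = Gs * w / S
e = 2.72 * 0.12 / 0.75
e = 0.4352


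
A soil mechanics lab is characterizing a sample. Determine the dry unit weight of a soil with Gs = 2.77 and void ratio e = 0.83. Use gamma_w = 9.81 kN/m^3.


Using gamma_d = Gs * gamma_w / (1 + e)
gamma_d = 2.77 * 9.81 / (1 + 0.83)
gamma_d = 2.77 * 9.81 / 1.83
gamma_d = 14.849 kN/m^3


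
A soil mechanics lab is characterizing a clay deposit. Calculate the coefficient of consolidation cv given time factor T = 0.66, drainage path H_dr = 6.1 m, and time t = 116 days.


Using cv = T * H_dr^2 / t
H_dr^2 = 6.1^2 = 37.21
cv = 0.66 * 37.21 / 116
cv = 0.21171 m^2/day


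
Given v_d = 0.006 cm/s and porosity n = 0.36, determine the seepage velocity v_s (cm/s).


Using v_s = v_d / n
v_s = 0.006 / 0.36
v_s = 0.01667 cm/s


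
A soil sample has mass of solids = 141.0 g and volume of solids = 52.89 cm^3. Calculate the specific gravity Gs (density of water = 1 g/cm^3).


Result: 2.666

Derivation:
Using Gs = m_s / (V_s * rho_w)
Since rho_w = 1 g/cm^3:
Gs = 141.0 / 52.89
Gs = 2.666


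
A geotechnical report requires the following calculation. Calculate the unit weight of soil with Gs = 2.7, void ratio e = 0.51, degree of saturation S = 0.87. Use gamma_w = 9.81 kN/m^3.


Using gamma = gamma_w * (Gs + S*e) / (1 + e)
Numerator: Gs + S*e = 2.7 + 0.87*0.51 = 3.1437
Denominator: 1 + e = 1 + 0.51 = 1.51
gamma = 9.81 * 3.1437 / 1.51
gamma = 20.424 kN/m^3


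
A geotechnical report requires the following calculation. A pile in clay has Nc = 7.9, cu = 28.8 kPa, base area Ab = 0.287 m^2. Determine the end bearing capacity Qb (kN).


Using Qb = Nc * cu * Ab
Qb = 7.9 * 28.8 * 0.287
Qb = 65.3 kN


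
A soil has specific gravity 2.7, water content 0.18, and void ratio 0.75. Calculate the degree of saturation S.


Using S = Gs * w / e
S = 2.7 * 0.18 / 0.75
S = 0.648


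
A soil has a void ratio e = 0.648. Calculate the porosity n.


Using the relation n = e / (1 + e)
n = 0.648 / (1 + 0.648)
n = 0.648 / 1.648
n = 0.3932


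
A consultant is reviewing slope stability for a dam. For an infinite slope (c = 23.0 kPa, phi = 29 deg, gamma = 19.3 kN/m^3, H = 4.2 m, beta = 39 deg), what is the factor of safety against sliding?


Using Fs = c / (gamma*H*sin(beta)*cos(beta)) + tan(phi)/tan(beta)
Cohesion contribution = 23.0 / (19.3*4.2*sin(39)*cos(39))
Cohesion contribution = 0.580159
Friction contribution = tan(29)/tan(39) = 0.684515
Fs = 0.580159 + 0.684515
Fs = 1.265


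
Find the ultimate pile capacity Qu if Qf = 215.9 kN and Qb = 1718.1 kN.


Result: 1934.0 kN

Derivation:
Using Qu = Qf + Qb
Qu = 215.9 + 1718.1
Qu = 1934.0 kN


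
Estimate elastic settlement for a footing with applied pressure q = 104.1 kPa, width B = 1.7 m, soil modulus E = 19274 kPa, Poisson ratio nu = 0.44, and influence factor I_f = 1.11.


Result: 8.219 mm

Derivation:
Using Se = q * B * (1 - nu^2) * I_f / E
1 - nu^2 = 1 - 0.44^2 = 0.8064
Se = 104.1 * 1.7 * 0.8064 * 1.11 / 19274
Se = 0.008219 m
Convert to mm: Se = 0.008219 * 1000 = 8.219 mm


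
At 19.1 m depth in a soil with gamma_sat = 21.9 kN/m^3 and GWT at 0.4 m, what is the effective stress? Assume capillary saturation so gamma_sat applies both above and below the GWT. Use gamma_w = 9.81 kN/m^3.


Total stress = gamma_sat * depth
sigma = 21.9 * 19.1 = 418.29 kPa
Pore water pressure u = gamma_w * (depth - d_wt)
u = 9.81 * (19.1 - 0.4) = 183.447 kPa
Effective stress = sigma - u
sigma' = 418.29 - 183.447 = 234.84 kPa


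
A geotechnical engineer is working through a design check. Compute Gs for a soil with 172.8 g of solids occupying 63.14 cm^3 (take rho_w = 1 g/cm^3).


Using Gs = m_s / (V_s * rho_w)
Since rho_w = 1 g/cm^3:
Gs = 172.8 / 63.14
Gs = 2.737


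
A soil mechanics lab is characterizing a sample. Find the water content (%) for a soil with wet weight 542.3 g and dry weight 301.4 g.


Using w = (m_wet - m_dry) / m_dry * 100
m_wet - m_dry = 542.3 - 301.4 = 240.9 g
w = 240.9 / 301.4 * 100
w = 79.93 %


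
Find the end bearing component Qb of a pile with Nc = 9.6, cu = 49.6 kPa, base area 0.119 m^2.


Result: 56.66 kN

Derivation:
Using Qb = Nc * cu * Ab
Qb = 9.6 * 49.6 * 0.119
Qb = 56.66 kN


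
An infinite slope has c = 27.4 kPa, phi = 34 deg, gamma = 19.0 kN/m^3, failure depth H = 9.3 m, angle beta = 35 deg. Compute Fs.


Using Fs = c / (gamma*H*sin(beta)*cos(beta)) + tan(phi)/tan(beta)
Cohesion contribution = 27.4 / (19.0*9.3*sin(35)*cos(35))
Cohesion contribution = 0.330034
Friction contribution = tan(34)/tan(35) = 0.963298
Fs = 0.330034 + 0.963298
Fs = 1.293


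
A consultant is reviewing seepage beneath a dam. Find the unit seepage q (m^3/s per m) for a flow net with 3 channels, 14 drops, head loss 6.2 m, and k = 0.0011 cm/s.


Convert k to m/s for unit consistency with H:
k = 0.0011 cm/s = 0.0011 / 100 m/s = 1.1e-05 m/s
Using q = k * H * Nf / Nd
Nf / Nd = 3 / 14 = 0.2143
q = 1.1e-05 * 6.2 * 0.2143
q = 1.461e-05 m^3/s per m


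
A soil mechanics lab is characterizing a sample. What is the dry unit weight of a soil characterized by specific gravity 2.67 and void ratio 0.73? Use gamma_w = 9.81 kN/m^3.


Using gamma_d = Gs * gamma_w / (1 + e)
gamma_d = 2.67 * 9.81 / (1 + 0.73)
gamma_d = 2.67 * 9.81 / 1.73
gamma_d = 15.14 kN/m^3


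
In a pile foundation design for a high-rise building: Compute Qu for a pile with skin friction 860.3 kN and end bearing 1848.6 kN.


Result: 2708.9 kN

Derivation:
Using Qu = Qf + Qb
Qu = 860.3 + 1848.6
Qu = 2708.9 kN


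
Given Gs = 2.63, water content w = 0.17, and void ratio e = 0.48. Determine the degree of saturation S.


Using S = Gs * w / e
S = 2.63 * 0.17 / 0.48
S = 0.9315


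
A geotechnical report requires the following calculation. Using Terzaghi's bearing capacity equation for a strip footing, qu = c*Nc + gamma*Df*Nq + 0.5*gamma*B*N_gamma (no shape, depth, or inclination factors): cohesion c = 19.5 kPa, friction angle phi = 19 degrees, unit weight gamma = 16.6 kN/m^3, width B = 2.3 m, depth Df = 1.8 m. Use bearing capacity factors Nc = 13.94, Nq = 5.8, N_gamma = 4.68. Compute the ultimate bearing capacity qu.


Result: 534.48 kPa

Derivation:
Compute qu = c*Nc + gamma*Df*Nq + 0.5*gamma*B*N_gamma
Term 1: 19.5 * 13.94 = 271.83
Term 2: 16.6 * 1.8 * 5.8 = 173.304
Term 3: 0.5 * 16.6 * 2.3 * 4.68 = 89.3412
qu = 271.83 + 173.304 + 89.3412
qu = 534.48 kPa


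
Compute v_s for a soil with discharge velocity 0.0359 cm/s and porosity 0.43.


Using v_s = v_d / n
v_s = 0.0359 / 0.43
v_s = 0.08349 cm/s


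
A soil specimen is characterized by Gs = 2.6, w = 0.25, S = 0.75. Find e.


Using the relation e = Gs * w / S
e = 2.6 * 0.25 / 0.75
e = 0.8667


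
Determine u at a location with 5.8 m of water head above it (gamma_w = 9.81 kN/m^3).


Using u = gamma_w * h_w
u = 9.81 * 5.8
u = 56.9 kPa


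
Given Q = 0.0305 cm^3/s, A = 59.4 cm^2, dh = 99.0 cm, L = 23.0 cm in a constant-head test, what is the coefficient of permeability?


Compute hydraulic gradient:
i = dh / L = 99.0 / 23.0 = 4.30435
Then apply Darcy's law:
k = Q / (A * i)
k = 0.0305 / (59.4 * 4.30435)
k = 0.0305 / 255.678
k = 0.000119 cm/s


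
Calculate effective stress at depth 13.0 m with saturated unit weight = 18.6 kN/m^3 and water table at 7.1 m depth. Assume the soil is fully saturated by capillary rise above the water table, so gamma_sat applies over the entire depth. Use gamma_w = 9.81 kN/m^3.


Result: 183.92 kPa

Derivation:
Total stress = gamma_sat * depth
sigma = 18.6 * 13.0 = 241.8 kPa
Pore water pressure u = gamma_w * (depth - d_wt)
u = 9.81 * (13.0 - 7.1) = 57.879 kPa
Effective stress = sigma - u
sigma' = 241.8 - 57.879 = 183.92 kPa


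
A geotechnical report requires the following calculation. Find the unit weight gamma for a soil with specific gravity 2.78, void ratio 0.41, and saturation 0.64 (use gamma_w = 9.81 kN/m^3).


Using gamma = gamma_w * (Gs + S*e) / (1 + e)
Numerator: Gs + S*e = 2.78 + 0.64*0.41 = 3.0424
Denominator: 1 + e = 1 + 0.41 = 1.41
gamma = 9.81 * 3.0424 / 1.41
gamma = 21.167 kN/m^3


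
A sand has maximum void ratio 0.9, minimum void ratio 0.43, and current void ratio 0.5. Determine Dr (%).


Using Dr = (e_max - e) / (e_max - e_min) * 100
e_max - e = 0.9 - 0.5 = 0.4
e_max - e_min = 0.9 - 0.43 = 0.47
Dr = 0.4 / 0.47 * 100
Dr = 85.11 %


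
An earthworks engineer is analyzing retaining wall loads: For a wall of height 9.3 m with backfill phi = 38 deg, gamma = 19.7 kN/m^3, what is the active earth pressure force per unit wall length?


Compute active earth pressure coefficient:
Ka = tan^2(45 - phi/2) = tan^2(26.0) = 0.237883
Compute active force:
Pa = 0.5 * Ka * gamma * H^2
Pa = 0.5 * 0.237883 * 19.7 * 9.3^2
Pa = 202.66 kN/m


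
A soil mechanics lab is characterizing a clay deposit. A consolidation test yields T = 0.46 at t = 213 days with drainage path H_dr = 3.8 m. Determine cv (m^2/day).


Result: 0.03118 m^2/day

Derivation:
Using cv = T * H_dr^2 / t
H_dr^2 = 3.8^2 = 14.44
cv = 0.46 * 14.44 / 213
cv = 0.03118 m^2/day


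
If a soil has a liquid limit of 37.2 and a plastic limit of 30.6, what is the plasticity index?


Using PI = LL - PL
PI = 37.2 - 30.6
PI = 6.6


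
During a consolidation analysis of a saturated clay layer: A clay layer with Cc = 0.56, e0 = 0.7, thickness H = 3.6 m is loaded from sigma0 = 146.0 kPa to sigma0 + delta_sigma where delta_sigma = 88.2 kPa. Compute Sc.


Result: 0.2434 m

Derivation:
Using Sc = Cc * H / (1 + e0) * log10((sigma0 + delta_sigma) / sigma0)
Stress ratio = (146.0 + 88.2) / 146.0 = 1.60411
log10(1.60411) = 0.205234
Cc * H / (1 + e0) = 0.56 * 3.6 / (1 + 0.7) = 1.18588
Sc = 1.18588 * 0.205234
Sc = 0.2434 m


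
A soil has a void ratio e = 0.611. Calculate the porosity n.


Result: 0.3793

Derivation:
Using the relation n = e / (1 + e)
n = 0.611 / (1 + 0.611)
n = 0.611 / 1.611
n = 0.3793


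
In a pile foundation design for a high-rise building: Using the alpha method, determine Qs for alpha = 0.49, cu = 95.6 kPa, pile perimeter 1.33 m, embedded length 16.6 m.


Using Qs = alpha * cu * perimeter * L
Qs = 0.49 * 95.6 * 1.33 * 16.6
Qs = 1034.22 kN


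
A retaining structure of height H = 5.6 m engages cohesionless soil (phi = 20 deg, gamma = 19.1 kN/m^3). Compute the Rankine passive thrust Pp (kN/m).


Compute passive earth pressure coefficient:
Kp = tan^2(45 + phi/2) = tan^2(55.0) = 2.039607
Compute passive force:
Pp = 0.5 * Kp * gamma * H^2
Pp = 0.5 * 2.039607 * 19.1 * 5.6^2
Pp = 610.84 kN/m


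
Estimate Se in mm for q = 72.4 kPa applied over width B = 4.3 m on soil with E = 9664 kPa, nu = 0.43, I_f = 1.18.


Using Se = q * B * (1 - nu^2) * I_f / E
1 - nu^2 = 1 - 0.43^2 = 0.8151
Se = 72.4 * 4.3 * 0.8151 * 1.18 / 9664
Se = 0.030984 m
Convert to mm: Se = 0.030984 * 1000 = 30.984 mm


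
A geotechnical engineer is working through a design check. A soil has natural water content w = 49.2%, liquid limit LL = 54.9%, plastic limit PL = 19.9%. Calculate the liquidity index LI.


First compute the plasticity index:
PI = LL - PL = 54.9 - 19.9 = 35.0
Then compute the liquidity index:
LI = (w - PL) / PI
LI = (49.2 - 19.9) / 35.0
LI = 0.837


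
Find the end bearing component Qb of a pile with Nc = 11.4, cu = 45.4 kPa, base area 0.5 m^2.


Using Qb = Nc * cu * Ab
Qb = 11.4 * 45.4 * 0.5
Qb = 258.78 kN


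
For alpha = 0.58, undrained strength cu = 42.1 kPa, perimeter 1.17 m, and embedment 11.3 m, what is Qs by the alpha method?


Using Qs = alpha * cu * perimeter * L
Qs = 0.58 * 42.1 * 1.17 * 11.3
Qs = 322.83 kN


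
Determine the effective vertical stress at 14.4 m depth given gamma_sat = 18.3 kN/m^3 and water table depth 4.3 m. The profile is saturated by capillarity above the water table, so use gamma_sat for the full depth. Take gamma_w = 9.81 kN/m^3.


Total stress = gamma_sat * depth
sigma = 18.3 * 14.4 = 263.52 kPa
Pore water pressure u = gamma_w * (depth - d_wt)
u = 9.81 * (14.4 - 4.3) = 99.081 kPa
Effective stress = sigma - u
sigma' = 263.52 - 99.081 = 164.44 kPa


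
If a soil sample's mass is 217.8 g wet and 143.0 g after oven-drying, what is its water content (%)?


Using w = (m_wet - m_dry) / m_dry * 100
m_wet - m_dry = 217.8 - 143.0 = 74.8 g
w = 74.8 / 143.0 * 100
w = 52.31 %


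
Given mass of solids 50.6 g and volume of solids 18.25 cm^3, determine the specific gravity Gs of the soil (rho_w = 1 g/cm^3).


Using Gs = m_s / (V_s * rho_w)
Since rho_w = 1 g/cm^3:
Gs = 50.6 / 18.25
Gs = 2.773


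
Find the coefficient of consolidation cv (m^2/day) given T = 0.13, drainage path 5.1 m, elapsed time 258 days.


Using cv = T * H_dr^2 / t
H_dr^2 = 5.1^2 = 26.01
cv = 0.13 * 26.01 / 258
cv = 0.01311 m^2/day


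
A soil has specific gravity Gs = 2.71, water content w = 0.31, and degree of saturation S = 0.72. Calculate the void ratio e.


Using the relation e = Gs * w / S
e = 2.71 * 0.31 / 0.72
e = 1.1668
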